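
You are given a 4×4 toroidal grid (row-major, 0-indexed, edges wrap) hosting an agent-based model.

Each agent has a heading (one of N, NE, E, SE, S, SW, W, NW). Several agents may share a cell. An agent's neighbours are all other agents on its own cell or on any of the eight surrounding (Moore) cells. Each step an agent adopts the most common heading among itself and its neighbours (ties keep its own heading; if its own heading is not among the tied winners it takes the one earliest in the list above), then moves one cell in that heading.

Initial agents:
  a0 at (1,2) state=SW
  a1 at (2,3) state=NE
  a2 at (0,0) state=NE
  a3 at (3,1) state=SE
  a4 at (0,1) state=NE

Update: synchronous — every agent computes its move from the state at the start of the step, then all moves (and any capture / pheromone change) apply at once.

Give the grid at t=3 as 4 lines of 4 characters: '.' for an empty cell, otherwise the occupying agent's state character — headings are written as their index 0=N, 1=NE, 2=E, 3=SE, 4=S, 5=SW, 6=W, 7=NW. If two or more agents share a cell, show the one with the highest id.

1...
1..1
.1..
..1.

t=1: a0@(0,3):NE a1@(1,0):NE a2@(3,1):NE a3@(2,2):NE a4@(3,2):NE
t=2: a0@(3,0):NE a1@(0,1):NE a2@(2,2):NE a3@(1,3):NE a4@(2,3):NE
t=3: a0@(2,1):NE a1@(3,2):NE a2@(1,3):NE a3@(0,0):NE a4@(1,0):NE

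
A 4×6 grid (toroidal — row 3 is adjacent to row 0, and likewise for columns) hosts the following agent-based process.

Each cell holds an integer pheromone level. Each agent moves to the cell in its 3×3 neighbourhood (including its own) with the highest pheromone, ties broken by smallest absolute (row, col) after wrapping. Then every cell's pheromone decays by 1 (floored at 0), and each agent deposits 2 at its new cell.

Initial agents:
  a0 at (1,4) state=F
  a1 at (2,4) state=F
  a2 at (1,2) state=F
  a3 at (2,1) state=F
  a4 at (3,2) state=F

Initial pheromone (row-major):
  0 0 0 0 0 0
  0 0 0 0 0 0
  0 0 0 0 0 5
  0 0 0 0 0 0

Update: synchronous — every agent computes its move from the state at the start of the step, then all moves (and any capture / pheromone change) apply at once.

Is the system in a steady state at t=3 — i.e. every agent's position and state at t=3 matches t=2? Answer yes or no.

yes

t=1: a0@(2,5) a1@(2,5) a2@(0,1) a3@(1,0) a4@(0,1) | pheromone: 0 4 0 0 0 0 / 2 0 0 0 0 0 / 0 0 0 0 0 8 / 0 0 0 0 0 0
t=2: a0@(2,5) a1@(2,5) a2@(0,1) a3@(2,5) a4@(0,1) | pheromone: 0 7 0 0 0 0 / 1 0 0 0 0 0 / 0 0 0 0 0 13 / 0 0 0 0 0 0
t=3: a0@(2,5) a1@(2,5) a2@(0,1) a3@(2,5) a4@(0,1) | pheromone: 0 10 0 0 0 0 / 0 0 0 0 0 0 / 0 0 0 0 0 18 / 0 0 0 0 0 0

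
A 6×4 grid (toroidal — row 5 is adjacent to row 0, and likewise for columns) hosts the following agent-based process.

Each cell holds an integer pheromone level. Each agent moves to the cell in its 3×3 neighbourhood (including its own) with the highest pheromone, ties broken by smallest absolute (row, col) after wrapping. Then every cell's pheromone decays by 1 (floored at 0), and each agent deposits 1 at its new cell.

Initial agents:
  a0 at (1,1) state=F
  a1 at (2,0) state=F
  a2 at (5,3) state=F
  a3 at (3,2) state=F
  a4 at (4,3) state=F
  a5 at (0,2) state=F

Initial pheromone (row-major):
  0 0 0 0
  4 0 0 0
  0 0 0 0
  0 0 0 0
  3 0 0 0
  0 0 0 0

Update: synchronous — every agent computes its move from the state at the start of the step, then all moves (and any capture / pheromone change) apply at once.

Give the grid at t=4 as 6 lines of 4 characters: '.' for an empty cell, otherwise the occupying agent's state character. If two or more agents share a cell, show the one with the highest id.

t=1: a0@(1,0) a1@(1,0) a2@(4,0) a3@(2,1) a4@(4,0) a5@(0,1) | pheromone: 0 1 0 0 / 5 0 0 0 / 0 1 0 0 / 0 0 0 0 / 4 0 0 0 / 0 0 0 0
t=2: a0@(1,0) a1@(1,0) a2@(4,0) a3@(1,0) a4@(4,0) a5@(1,0) | pheromone: 0 0 0 0 / 8 0 0 0 / 0 0 0 0 / 0 0 0 0 / 5 0 0 0 / 0 0 0 0
t=3: a0@(1,0) a1@(1,0) a2@(4,0) a3@(1,0) a4@(4,0) a5@(1,0) | pheromone: 0 0 0 0 / 11 0 0 0 / 0 0 0 0 / 0 0 0 0 / 6 0 0 0 / 0 0 0 0
t=4: a0@(1,0) a1@(1,0) a2@(4,0) a3@(1,0) a4@(4,0) a5@(1,0) | pheromone: 0 0 0 0 / 14 0 0 0 / 0 0 0 0 / 0 0 0 0 / 7 0 0 0 / 0 0 0 0

....
F...
....
....
F...
....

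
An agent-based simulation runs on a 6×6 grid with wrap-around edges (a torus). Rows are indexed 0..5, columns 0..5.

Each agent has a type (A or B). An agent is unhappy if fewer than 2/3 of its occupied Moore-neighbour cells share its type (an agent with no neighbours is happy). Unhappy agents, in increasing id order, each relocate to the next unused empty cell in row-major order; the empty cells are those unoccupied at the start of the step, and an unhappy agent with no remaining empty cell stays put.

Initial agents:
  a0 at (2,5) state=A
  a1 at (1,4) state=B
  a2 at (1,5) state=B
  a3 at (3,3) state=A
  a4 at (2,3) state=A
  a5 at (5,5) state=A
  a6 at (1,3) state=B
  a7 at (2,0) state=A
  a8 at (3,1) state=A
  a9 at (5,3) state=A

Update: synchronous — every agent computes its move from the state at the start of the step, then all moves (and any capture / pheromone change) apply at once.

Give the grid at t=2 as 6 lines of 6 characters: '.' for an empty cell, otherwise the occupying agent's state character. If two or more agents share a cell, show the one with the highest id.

t=1: a0@(0,0):A a1@(0,1):B a2@(0,2):B a3@(3,3):A a4@(0,3):A a5@(5,5):A a6@(0,4):B a7@(2,0):A a8@(3,1):A a9@(5,3):A
t=2: a0@(0,5):A a1@(1,0):B a2@(1,1):B a3@(3,3):A a4@(1,2):A a5@(1,3):A a6@(1,4):B a7@(2,0):A a8@(3,1):A a9@(1,5):A

.....A
BBAABA
A.....
.A.A..
......
......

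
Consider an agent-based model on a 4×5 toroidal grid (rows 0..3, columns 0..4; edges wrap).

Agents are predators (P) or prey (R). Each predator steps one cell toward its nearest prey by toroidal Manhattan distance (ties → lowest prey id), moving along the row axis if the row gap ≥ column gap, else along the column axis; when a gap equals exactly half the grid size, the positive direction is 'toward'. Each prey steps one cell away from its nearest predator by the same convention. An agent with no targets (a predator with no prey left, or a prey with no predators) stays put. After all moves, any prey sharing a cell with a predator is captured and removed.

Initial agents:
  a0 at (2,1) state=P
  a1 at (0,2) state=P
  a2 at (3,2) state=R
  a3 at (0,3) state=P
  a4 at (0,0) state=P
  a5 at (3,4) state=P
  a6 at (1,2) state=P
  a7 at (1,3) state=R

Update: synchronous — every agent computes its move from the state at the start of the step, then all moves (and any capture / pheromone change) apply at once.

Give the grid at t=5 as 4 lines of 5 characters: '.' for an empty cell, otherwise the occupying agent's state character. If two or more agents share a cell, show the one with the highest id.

.....
...P.
..RR.
.PP..

t=1: a0@(3,1):P a1@(3,2):P a2@(2,2):R a3@(1,3):P a4@(0,1):P a5@(3,3):P a6@(1,3):P a7@(2,3):R
t=2: a0@(2,1):P a1@(2,2):P a2@(1,2):R a3@(2,3):P a4@(1,1):P a5@(2,3):P a6@(2,3):P a7@(3,3):R
t=3: a0@(1,1):P a1@(1,2):P a2@(0,2):R a3@(3,3):P a4@(1,2):P a5@(3,3):P a6@(3,3):P a7@(0,3):R
t=4: a0@(0,1):P a1@(0,2):P a2@(3,2):R a3@(0,3):P a4@(0,2):P a5@(0,3):P a6@(0,3):P a7@(1,3):R
t=5: a0@(3,1):P a1@(3,2):P a2@(2,2):R a3@(1,3):P a4@(3,2):P a5@(1,3):P a6@(1,3):P a7@(2,3):R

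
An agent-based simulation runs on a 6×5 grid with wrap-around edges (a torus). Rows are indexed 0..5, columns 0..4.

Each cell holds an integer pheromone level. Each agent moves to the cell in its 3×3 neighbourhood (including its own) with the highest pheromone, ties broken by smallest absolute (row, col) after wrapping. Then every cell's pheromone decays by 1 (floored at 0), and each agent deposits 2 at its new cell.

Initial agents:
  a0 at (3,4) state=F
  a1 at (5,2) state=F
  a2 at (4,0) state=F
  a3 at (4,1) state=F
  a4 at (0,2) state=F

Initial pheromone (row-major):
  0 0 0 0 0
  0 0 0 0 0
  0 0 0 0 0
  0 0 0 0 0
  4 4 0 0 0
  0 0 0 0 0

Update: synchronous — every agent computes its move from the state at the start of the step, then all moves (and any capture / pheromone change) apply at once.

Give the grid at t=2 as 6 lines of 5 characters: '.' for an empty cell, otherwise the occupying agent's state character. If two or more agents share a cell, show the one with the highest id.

.F...
.....
.....
.....
F....
.....

t=1: a0@(4,0) a1@(4,1) a2@(4,0) a3@(4,0) a4@(0,1) | pheromone: 0 2 0 0 0 / 0 0 0 0 0 / 0 0 0 0 0 / 0 0 0 0 0 / 9 5 0 0 0 / 0 0 0 0 0
t=2: a0@(4,0) a1@(4,0) a2@(4,0) a3@(4,0) a4@(0,1) | pheromone: 0 3 0 0 0 / 0 0 0 0 0 / 0 0 0 0 0 / 0 0 0 0 0 / 16 4 0 0 0 / 0 0 0 0 0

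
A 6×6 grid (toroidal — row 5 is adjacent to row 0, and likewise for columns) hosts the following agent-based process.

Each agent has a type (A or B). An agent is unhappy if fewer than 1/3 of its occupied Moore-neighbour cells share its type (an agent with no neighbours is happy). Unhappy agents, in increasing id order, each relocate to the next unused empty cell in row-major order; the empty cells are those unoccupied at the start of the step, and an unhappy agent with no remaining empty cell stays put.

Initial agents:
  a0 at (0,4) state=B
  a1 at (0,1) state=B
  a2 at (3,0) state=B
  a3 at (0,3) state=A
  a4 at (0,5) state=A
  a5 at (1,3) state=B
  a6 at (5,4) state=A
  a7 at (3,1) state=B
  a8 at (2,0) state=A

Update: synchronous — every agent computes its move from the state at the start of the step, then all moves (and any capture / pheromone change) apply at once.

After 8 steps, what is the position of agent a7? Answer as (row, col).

t=1: a0@(0,0):B a1@(0,1):B a2@(3,0):B a3@(0,3):A a4@(0,5):A a5@(1,3):B a6@(5,4):A a7@(3,1):B a8@(0,2):A
t=2: a0@(0,0):B a1@(0,1):B a2@(3,0):B a3@(0,3):A a4@(0,5):A a5@(0,4):B a6@(5,4):A a7@(3,1):B a8@(0,2):A
t=3: a0@(0,0):B a1@(0,1):B a2@(3,0):B a3@(0,3):A a4@(0,5):A a5@(1,0):B a6@(5,4):A a7@(3,1):B a8@(0,2):A
t=4: (unchanged — steady state)

(3, 1)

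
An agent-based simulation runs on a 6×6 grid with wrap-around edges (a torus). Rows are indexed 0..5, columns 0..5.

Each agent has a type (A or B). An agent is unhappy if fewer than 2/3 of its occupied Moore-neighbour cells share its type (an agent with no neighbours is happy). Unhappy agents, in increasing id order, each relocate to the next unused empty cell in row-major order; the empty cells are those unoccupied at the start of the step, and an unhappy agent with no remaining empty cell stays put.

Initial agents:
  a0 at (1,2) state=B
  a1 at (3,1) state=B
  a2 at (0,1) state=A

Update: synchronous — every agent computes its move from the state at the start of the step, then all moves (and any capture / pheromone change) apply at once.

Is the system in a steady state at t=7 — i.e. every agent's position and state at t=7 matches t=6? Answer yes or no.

t=1: a0@(0,0):B a1@(3,1):B a2@(0,2):A
t=2: (unchanged — steady state)

yes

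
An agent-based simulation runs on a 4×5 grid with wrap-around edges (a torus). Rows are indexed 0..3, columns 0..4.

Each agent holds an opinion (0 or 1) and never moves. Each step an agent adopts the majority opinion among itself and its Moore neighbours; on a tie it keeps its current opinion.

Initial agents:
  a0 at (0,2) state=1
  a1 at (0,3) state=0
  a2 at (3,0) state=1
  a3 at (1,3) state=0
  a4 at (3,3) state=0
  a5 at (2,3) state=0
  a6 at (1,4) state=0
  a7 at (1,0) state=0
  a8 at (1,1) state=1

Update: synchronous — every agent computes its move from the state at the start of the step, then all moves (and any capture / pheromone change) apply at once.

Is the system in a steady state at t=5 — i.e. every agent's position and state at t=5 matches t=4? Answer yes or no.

t=1: a0@(0,2):0 a1@(0,3):0 a2@(3,0):1 a3@(1,3):0 a4@(3,3):0 a5@(2,3):0 a6@(1,4):0 a7@(1,0):0 a8@(1,1):1
t=2: a0@(0,2):0 a1@(0,3):0 a2@(3,0):1 a3@(1,3):0 a4@(3,3):0 a5@(2,3):0 a6@(1,4):0 a7@(1,0):0 a8@(1,1):0
t=3: (unchanged — steady state)

yes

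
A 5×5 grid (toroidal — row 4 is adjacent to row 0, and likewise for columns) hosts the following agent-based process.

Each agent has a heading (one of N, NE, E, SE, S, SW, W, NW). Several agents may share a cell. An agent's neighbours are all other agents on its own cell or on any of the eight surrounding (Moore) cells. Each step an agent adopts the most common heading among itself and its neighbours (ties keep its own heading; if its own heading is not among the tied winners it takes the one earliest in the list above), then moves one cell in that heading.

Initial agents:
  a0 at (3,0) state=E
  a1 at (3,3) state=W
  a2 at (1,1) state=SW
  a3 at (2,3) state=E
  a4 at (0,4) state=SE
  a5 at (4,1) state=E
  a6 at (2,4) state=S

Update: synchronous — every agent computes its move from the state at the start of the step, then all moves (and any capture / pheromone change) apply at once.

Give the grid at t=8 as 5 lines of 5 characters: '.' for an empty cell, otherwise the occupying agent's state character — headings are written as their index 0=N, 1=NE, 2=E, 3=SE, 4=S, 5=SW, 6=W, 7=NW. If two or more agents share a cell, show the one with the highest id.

t=1: a0@(3,1):E a1@(3,2):W a2@(2,0):SW a3@(2,4):E a4@(1,0):SE a5@(4,2):E a6@(2,0):E
t=2: a0@(3,2):E a1@(3,3):E a2@(2,1):E a3@(2,0):E a4@(1,1):E a5@(4,3):E a6@(2,1):E
t=3: a0@(3,3):E a1@(3,4):E a2@(2,2):E a3@(2,1):E a4@(1,2):E a5@(4,4):E a6@(2,2):E
t=4: a0@(3,4):E a1@(3,0):E a2@(2,3):E a3@(2,2):E a4@(1,3):E a5@(4,0):E a6@(2,3):E
t=5: a0@(3,0):E a1@(3,1):E a2@(2,4):E a3@(2,3):E a4@(1,4):E a5@(4,1):E a6@(2,4):E
t=6: a0@(3,1):E a1@(3,2):E a2@(2,0):E a3@(2,4):E a4@(1,0):E a5@(4,2):E a6@(2,0):E
t=7: a0@(3,2):E a1@(3,3):E a2@(2,1):E a3@(2,0):E a4@(1,1):E a5@(4,3):E a6@(2,1):E
t=8: a0@(3,3):E a1@(3,4):E a2@(2,2):E a3@(2,1):E a4@(1,2):E a5@(4,4):E a6@(2,2):E

.....
..2..
.22..
...22
....2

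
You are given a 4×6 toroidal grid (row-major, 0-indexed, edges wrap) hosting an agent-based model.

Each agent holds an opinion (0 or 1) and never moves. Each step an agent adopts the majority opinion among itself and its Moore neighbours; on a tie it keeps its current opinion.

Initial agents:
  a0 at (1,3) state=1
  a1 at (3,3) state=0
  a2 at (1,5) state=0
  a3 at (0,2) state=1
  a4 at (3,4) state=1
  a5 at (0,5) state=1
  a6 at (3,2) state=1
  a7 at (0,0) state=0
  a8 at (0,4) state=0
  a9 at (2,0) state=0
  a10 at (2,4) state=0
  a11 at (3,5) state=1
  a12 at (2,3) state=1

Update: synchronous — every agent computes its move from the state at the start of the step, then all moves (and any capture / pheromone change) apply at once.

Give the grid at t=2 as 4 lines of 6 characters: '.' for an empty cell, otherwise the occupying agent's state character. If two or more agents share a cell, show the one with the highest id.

t=1: a0@(1,3):1 a1@(3,3):1 a2@(1,5):0 a3@(0,2):1 a4@(3,4):1 a5@(0,5):1 a6@(3,2):1 a7@(0,0):0 a8@(0,4):1 a9@(2,0):0 a10@(2,4):1 a11@(3,5):0 a12@(2,3):1
t=2: a0@(1,3):1 a1@(3,3):1 a2@(1,5):0 a3@(0,2):1 a4@(3,4):1 a5@(0,5):1 a6@(3,2):1 a7@(0,0):0 a8@(0,4):1 a9@(2,0):0 a10@(2,4):1 a11@(3,5):1 a12@(2,3):1

0.1.11
...1.0
0..11.
..1111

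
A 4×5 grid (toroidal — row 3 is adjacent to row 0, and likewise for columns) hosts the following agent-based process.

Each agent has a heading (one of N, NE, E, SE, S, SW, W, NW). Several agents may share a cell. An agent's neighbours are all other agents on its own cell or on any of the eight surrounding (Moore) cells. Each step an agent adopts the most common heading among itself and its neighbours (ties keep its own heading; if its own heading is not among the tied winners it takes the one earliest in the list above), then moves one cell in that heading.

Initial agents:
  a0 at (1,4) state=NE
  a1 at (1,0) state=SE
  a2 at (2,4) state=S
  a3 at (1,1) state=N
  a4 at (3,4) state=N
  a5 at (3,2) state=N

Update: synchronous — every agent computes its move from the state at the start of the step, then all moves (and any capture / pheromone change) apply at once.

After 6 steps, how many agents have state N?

t=1: a0@(0,0):NE a1@(2,1):SE a2@(3,4):S a3@(0,1):N a4@(2,4):N a5@(2,2):N
t=2: a0@(3,1):NE a1@(3,2):SE a2@(0,4):S a3@(3,1):N a4@(1,4):N a5@(1,2):N
t=3: a0@(2,2):NE a1@(0,3):SE a2@(1,4):S a3@(2,1):N a4@(0,4):N a5@(0,2):N
t=4: a0@(1,3):NE a1@(3,3):N a2@(2,4):S a3@(1,1):N a4@(3,4):N a5@(3,2):N
t=5: a0@(0,4):NE a1@(2,3):N a2@(1,4):N a3@(0,1):N a4@(2,4):N a5@(2,2):N
t=6: a0@(3,0):NE a1@(1,3):N a2@(0,4):N a3@(3,1):N a4@(1,4):N a5@(1,2):N

5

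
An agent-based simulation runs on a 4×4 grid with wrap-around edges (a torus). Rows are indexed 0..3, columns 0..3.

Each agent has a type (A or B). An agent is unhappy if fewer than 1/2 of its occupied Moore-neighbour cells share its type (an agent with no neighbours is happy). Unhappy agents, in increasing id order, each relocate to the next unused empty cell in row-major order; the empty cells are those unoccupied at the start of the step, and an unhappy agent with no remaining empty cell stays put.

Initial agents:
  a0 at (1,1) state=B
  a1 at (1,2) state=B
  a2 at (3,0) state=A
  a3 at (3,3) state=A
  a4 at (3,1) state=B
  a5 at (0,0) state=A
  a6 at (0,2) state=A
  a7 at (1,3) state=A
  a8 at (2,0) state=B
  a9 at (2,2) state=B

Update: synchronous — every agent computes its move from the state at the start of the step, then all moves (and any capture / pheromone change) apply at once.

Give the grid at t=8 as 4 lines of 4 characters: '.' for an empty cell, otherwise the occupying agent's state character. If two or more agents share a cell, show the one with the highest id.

A.BA
.BBA
.BB.
A..A

t=1: a0@(1,1):B a1@(1,2):B a2@(3,0):A a3@(3,3):A a4@(0,1):B a5@(0,0):A a6@(0,3):A a7@(1,0):A a8@(2,1):B a9@(2,2):B
t=2: a0@(1,1):B a1@(1,2):B a2@(3,0):A a3@(3,3):A a4@(0,2):B a5@(0,0):A a6@(0,3):A a7@(1,3):A a8@(2,1):B a9@(2,2):B
t=3: a0@(1,1):B a1@(1,2):B a2@(3,0):A a3@(3,3):A a4@(0,1):B a5@(0,0):A a6@(0,3):A a7@(1,0):A a8@(2,1):B a9@(2,2):B
t=4: a0@(1,1):B a1@(1,2):B a2@(3,0):A a3@(3,3):A a4@(0,2):B a5@(0,0):A a6@(0,3):A a7@(1,3):A a8@(2,1):B a9@(2,2):B
t=5: a0@(1,1):B a1@(1,2):B a2@(3,0):A a3@(3,3):A a4@(0,1):B a5@(0,0):A a6@(0,3):A a7@(1,0):A a8@(2,1):B a9@(2,2):B
t=6: a0@(1,1):B a1@(1,2):B a2@(3,0):A a3@(3,3):A a4@(0,2):B a5@(0,0):A a6@(0,3):A a7@(1,3):A a8@(2,1):B a9@(2,2):B
t=7: a0@(1,1):B a1@(1,2):B a2@(3,0):A a3@(3,3):A a4@(0,1):B a5@(0,0):A a6@(0,3):A a7@(1,0):A a8@(2,1):B a9@(2,2):B
t=8: a0@(1,1):B a1@(1,2):B a2@(3,0):A a3@(3,3):A a4@(0,2):B a5@(0,0):A a6@(0,3):A a7@(1,3):A a8@(2,1):B a9@(2,2):B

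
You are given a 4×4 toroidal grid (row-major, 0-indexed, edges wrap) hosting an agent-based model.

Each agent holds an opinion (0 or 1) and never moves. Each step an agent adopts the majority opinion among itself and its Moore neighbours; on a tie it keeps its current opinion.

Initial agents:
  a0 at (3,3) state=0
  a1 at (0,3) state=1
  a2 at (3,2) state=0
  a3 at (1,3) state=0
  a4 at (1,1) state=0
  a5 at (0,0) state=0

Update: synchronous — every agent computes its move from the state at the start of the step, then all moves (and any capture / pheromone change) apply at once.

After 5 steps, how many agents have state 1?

t=1: a0@(3,3):0 a1@(0,3):0 a2@(3,2):0 a3@(1,3):0 a4@(1,1):0 a5@(0,0):0
t=2: (unchanged — steady state)

0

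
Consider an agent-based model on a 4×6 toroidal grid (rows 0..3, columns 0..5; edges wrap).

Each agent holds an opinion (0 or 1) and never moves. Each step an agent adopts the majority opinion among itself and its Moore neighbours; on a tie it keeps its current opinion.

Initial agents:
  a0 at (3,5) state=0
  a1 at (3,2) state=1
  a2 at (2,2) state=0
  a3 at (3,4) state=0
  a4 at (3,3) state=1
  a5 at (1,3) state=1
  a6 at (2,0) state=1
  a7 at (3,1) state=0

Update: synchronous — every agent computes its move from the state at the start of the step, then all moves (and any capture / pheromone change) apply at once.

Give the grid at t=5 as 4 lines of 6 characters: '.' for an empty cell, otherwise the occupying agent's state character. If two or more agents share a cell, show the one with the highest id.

......
...1..
0.1...
.01100

t=1: a0@(3,5):0 a1@(3,2):1 a2@(2,2):1 a3@(3,4):0 a4@(3,3):1 a5@(1,3):1 a6@(2,0):0 a7@(3,1):0
t=2: (unchanged — steady state)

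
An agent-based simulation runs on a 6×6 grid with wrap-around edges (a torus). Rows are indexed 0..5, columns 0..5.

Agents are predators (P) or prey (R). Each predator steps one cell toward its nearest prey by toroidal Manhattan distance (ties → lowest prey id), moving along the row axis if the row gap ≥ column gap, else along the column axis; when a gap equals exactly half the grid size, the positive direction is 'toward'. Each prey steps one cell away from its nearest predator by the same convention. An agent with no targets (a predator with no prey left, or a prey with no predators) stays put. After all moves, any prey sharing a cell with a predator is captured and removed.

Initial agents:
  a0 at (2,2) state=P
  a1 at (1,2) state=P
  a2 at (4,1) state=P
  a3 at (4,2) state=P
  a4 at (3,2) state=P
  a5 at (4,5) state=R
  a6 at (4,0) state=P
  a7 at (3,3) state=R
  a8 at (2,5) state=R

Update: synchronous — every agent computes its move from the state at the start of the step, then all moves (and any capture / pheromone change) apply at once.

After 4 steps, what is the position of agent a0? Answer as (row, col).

t=1: a0@(3,2):P a1@(2,2):P a2@(4,0):P a3@(3,2):P a4@(3,3):P a5@(4,4):R a6@(4,5):P a7@(3,4):R a8@(2,4):R
t=2: a0@(3,3):P a1@(2,3):P a2@(4,5):P a3@(3,3):P a4@(3,4):P a5@(4,3):R a6@(4,4):P a7@(3,5):R a8@(2,5):R
t=3: a0@(4,3):P a1@(3,3):P a2@(3,5):P a3@(4,3):P a4@(3,5):P a5@(5,3):R a6@(4,3):P a7@(2,5):R a8@(2,0):R
t=4: a0@(5,3):P a1@(4,3):P a2@(2,5):P a3@(5,3):P a4@(2,5):P a5@(0,3):R a6@(5,3):P a7@(1,5):R a8@(1,0):R

(5, 3)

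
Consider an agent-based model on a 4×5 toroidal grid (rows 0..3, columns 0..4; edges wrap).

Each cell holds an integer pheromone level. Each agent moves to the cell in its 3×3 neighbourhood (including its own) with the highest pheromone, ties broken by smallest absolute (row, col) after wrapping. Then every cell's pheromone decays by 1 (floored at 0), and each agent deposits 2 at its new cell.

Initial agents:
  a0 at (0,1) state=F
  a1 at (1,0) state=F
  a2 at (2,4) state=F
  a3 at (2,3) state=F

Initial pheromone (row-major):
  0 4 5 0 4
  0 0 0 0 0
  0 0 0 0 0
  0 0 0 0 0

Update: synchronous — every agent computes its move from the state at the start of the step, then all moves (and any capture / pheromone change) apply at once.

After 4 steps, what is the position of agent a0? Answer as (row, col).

t=1: a0@(0,2) a1@(0,1) a2@(1,0) a3@(1,2) | pheromone: 0 5 6 0 3 / 2 0 2 0 0 / 0 0 0 0 0 / 0 0 0 0 0
t=2: a0@(0,2) a1@(0,2) a2@(0,1) a3@(0,2) | pheromone: 0 6 11 0 2 / 1 0 1 0 0 / 0 0 0 0 0 / 0 0 0 0 0
t=3: a0@(0,2) a1@(0,2) a2@(0,2) a3@(0,2) | pheromone: 0 5 18 0 1 / 0 0 0 0 0 / 0 0 0 0 0 / 0 0 0 0 0
t=4: a0@(0,2) a1@(0,2) a2@(0,2) a3@(0,2) | pheromone: 0 4 25 0 0 / 0 0 0 0 0 / 0 0 0 0 0 / 0 0 0 0 0

(0, 2)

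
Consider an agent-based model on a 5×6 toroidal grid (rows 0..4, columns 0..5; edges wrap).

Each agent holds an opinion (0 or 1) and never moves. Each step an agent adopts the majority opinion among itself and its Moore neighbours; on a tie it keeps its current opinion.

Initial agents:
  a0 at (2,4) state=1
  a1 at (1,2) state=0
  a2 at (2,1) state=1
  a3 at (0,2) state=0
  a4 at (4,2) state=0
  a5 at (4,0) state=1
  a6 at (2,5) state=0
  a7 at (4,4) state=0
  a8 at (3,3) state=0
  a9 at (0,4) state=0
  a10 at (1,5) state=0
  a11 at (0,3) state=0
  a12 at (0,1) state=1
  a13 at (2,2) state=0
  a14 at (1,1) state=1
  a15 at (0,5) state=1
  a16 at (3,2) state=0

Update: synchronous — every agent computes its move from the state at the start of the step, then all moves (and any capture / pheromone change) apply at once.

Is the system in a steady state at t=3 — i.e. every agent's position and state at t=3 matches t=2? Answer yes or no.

t=1: a0@(2,4):0 a1@(1,2):0 a2@(2,1):0 a3@(0,2):0 a4@(4,2):0 a5@(4,0):1 a6@(2,5):0 a7@(4,4):0 a8@(3,3):0 a9@(0,4):0 a10@(1,5):0 a11@(0,3):0 a12@(0,1):1 a13@(2,2):0 a14@(1,1):1 a15@(0,5):0 a16@(3,2):0
t=2: a0@(2,4):0 a1@(1,2):0 a2@(2,1):0 a3@(0,2):0 a4@(4,2):0 a5@(4,0):1 a6@(2,5):0 a7@(4,4):0 a8@(3,3):0 a9@(0,4):0 a10@(1,5):0 a11@(0,3):0 a12@(0,1):1 a13@(2,2):0 a14@(1,1):0 a15@(0,5):0 a16@(3,2):0
t=3: a0@(2,4):0 a1@(1,2):0 a2@(2,1):0 a3@(0,2):0 a4@(4,2):0 a5@(4,0):1 a6@(2,5):0 a7@(4,4):0 a8@(3,3):0 a9@(0,4):0 a10@(1,5):0 a11@(0,3):0 a12@(0,1):0 a13@(2,2):0 a14@(1,1):0 a15@(0,5):0 a16@(3,2):0

no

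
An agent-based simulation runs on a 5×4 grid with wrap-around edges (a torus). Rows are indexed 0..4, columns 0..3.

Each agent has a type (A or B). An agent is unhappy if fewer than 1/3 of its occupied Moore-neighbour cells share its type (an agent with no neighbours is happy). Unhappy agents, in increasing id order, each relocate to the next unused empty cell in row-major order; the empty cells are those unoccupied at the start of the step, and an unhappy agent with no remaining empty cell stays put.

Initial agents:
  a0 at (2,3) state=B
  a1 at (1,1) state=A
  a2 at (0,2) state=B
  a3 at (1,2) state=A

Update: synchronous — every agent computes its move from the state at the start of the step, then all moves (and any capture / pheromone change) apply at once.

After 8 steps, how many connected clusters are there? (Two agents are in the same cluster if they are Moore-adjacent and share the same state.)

2

t=1: a0@(0,0):B a1@(1,1):A a2@(0,1):B a3@(1,2):A
t=2: (unchanged — steady state)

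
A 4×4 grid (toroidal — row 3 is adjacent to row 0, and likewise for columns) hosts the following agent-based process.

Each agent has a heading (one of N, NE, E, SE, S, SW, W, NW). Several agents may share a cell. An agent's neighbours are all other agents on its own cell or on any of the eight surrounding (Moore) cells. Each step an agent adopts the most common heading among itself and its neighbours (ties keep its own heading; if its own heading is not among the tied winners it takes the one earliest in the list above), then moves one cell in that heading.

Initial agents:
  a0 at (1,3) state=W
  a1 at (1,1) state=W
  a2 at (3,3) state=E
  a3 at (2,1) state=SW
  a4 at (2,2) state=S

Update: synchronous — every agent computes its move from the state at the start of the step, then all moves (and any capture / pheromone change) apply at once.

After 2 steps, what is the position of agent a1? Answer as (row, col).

(1, 3)

t=1: a0@(1,2):W a1@(1,0):W a2@(3,0):E a3@(3,0):SW a4@(2,1):W
t=2: a0@(1,1):W a1@(1,3):W a2@(3,1):E a3@(0,3):SW a4@(2,0):W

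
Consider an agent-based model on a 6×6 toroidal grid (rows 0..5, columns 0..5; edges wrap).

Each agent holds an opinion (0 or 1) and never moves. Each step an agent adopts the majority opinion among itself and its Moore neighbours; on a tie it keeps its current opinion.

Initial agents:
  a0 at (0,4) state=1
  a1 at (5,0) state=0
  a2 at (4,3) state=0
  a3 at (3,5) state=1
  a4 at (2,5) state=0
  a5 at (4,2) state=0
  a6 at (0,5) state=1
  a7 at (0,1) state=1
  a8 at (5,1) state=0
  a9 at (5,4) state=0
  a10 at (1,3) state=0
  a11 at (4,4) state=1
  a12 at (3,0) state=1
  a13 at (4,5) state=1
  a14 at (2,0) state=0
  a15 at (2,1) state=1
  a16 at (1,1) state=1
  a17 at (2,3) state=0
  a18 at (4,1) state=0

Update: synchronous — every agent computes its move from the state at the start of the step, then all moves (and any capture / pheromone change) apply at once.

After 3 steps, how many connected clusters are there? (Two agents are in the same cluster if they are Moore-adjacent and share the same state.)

t=1: a0@(0,4):1 a1@(5,0):0 a2@(4,3):0 a3@(3,5):1 a4@(2,5):0 a5@(4,2):0 a6@(0,5):1 a7@(0,1):1 a8@(5,1):0 a9@(5,4):1 a10@(1,3):0 a11@(4,4):1 a12@(3,0):1 a13@(4,5):1 a14@(2,0):1 a15@(2,1):1 a16@(1,1):1 a17@(2,3):0 a18@(4,1):0
t=2: a0@(0,4):1 a1@(5,0):0 a2@(4,3):0 a3@(3,5):1 a4@(2,5):1 a5@(4,2):0 a6@(0,5):1 a7@(0,1):1 a8@(5,1):0 a9@(5,4):1 a10@(1,3):0 a11@(4,4):1 a12@(3,0):1 a13@(4,5):1 a14@(2,0):1 a15@(2,1):1 a16@(1,1):1 a17@(2,3):0 a18@(4,1):0
t=3: (unchanged — steady state)

3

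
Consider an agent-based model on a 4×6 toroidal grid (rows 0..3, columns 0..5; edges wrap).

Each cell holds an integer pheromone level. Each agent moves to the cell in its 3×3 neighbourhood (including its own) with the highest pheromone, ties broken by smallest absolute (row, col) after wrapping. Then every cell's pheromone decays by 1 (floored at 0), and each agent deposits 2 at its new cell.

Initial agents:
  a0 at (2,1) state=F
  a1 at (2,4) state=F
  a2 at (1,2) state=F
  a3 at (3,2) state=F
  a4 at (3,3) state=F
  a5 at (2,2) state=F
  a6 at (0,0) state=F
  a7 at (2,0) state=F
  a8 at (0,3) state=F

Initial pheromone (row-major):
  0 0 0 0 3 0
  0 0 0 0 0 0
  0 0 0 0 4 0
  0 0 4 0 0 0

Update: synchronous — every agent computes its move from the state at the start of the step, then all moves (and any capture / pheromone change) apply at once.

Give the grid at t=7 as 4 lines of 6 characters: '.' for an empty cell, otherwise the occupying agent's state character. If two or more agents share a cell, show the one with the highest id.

t=1: a0@(3,2) a1@(2,4) a2@(0,1) a3@(3,2) a4@(2,4) a5@(3,2) a6@(0,0) a7@(1,0) a8@(3,2) | pheromone: 2 2 0 0 2 0 / 2 0 0 0 0 0 / 0 0 0 0 7 0 / 0 0 11 0 0 0
t=2: a0@(3,2) a1@(2,4) a2@(3,2) a3@(3,2) a4@(2,4) a5@(3,2) a6@(0,0) a7@(0,0) a8@(3,2) | pheromone: 5 1 0 0 1 0 / 1 0 0 0 0 0 / 0 0 0 0 10 0 / 0 0 20 0 0 0
t=3: a0@(3,2) a1@(2,4) a2@(3,2) a3@(3,2) a4@(2,4) a5@(3,2) a6@(0,0) a7@(0,0) a8@(3,2) | pheromone: 8 0 0 0 0 0 / 0 0 0 0 0 0 / 0 0 0 0 13 0 / 0 0 29 0 0 0
t=4: a0@(3,2) a1@(2,4) a2@(3,2) a3@(3,2) a4@(2,4) a5@(3,2) a6@(0,0) a7@(0,0) a8@(3,2) | pheromone: 11 0 0 0 0 0 / 0 0 0 0 0 0 / 0 0 0 0 16 0 / 0 0 38 0 0 0
t=5: a0@(3,2) a1@(2,4) a2@(3,2) a3@(3,2) a4@(2,4) a5@(3,2) a6@(0,0) a7@(0,0) a8@(3,2) | pheromone: 14 0 0 0 0 0 / 0 0 0 0 0 0 / 0 0 0 0 19 0 / 0 0 47 0 0 0
t=6: a0@(3,2) a1@(2,4) a2@(3,2) a3@(3,2) a4@(2,4) a5@(3,2) a6@(0,0) a7@(0,0) a8@(3,2) | pheromone: 17 0 0 0 0 0 / 0 0 0 0 0 0 / 0 0 0 0 22 0 / 0 0 56 0 0 0
t=7: a0@(3,2) a1@(2,4) a2@(3,2) a3@(3,2) a4@(2,4) a5@(3,2) a6@(0,0) a7@(0,0) a8@(3,2) | pheromone: 20 0 0 0 0 0 / 0 0 0 0 0 0 / 0 0 0 0 25 0 / 0 0 65 0 0 0

F.....
......
....F.
..F...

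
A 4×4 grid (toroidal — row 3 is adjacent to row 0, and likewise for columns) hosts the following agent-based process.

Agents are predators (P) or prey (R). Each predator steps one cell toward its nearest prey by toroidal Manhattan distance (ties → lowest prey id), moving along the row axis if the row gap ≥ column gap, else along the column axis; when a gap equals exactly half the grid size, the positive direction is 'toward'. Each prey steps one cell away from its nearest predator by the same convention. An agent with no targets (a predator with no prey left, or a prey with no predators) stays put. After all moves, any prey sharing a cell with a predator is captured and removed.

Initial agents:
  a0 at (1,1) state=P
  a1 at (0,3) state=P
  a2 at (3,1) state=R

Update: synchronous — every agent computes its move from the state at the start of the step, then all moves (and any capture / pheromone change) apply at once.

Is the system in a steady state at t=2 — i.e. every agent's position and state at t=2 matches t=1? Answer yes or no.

t=1: a0@(2,1):P a1@(0,0):P
t=2: (unchanged — steady state)

yes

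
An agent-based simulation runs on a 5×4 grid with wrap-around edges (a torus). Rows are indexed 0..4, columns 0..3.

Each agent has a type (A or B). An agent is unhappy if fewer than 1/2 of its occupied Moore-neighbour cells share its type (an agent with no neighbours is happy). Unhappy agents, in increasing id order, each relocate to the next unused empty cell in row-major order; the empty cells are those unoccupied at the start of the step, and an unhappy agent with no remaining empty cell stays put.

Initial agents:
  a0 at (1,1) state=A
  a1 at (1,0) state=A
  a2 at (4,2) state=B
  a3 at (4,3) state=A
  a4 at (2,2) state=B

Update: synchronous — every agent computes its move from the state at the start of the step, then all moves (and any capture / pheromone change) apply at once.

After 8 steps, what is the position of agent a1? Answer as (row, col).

t=1: a0@(1,1):A a1@(1,0):A a2@(0,0):B a3@(0,1):A a4@(0,2):B
t=2: a0@(1,1):A a1@(1,0):A a2@(0,3):B a3@(0,1):A a4@(1,2):B
t=3: a0@(1,1):A a1@(1,0):A a2@(0,3):B a3@(0,1):A a4@(0,0):B
t=4: a0@(1,1):A a1@(1,0):A a2@(0,3):B a3@(0,1):A a4@(0,2):B
t=5: a0@(1,1):A a1@(1,0):A a2@(0,3):B a3@(0,1):A a4@(0,0):B
t=6: a0@(1,1):A a1@(1,0):A a2@(0,3):B a3@(0,1):A a4@(0,2):B
t=7: a0@(1,1):A a1@(1,0):A a2@(0,3):B a3@(0,1):A a4@(0,0):B
t=8: a0@(1,1):A a1@(1,0):A a2@(0,3):B a3@(0,1):A a4@(0,2):B

(1, 0)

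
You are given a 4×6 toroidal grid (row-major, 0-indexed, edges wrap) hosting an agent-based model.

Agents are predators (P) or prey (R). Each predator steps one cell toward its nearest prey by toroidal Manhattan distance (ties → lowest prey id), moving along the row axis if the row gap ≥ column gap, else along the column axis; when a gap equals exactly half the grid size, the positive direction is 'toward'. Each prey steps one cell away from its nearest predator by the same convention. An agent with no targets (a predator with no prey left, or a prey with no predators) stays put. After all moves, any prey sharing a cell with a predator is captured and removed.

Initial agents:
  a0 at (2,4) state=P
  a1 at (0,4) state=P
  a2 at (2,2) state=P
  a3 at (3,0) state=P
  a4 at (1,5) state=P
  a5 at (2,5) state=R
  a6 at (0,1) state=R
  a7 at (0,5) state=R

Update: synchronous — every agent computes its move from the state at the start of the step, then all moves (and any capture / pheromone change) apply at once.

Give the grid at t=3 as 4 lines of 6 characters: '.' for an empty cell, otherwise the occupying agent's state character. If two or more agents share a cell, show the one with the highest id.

PPR...
......
......
P.P...

t=1: a0@(2,5):P a1@(0,5):P a2@(2,3):P a3@(2,0):P a4@(2,5):P a6@(1,1):R a7@(0,0):R
t=2: a0@(2,0):P a1@(0,0):P a2@(2,2):P a3@(1,0):P a4@(2,0):P a6@(0,1):R a7@(0,1):R
t=3: a0@(3,0):P a1@(0,1):P a2@(3,2):P a3@(0,0):P a4@(3,0):P a6@(0,2):R a7@(0,2):R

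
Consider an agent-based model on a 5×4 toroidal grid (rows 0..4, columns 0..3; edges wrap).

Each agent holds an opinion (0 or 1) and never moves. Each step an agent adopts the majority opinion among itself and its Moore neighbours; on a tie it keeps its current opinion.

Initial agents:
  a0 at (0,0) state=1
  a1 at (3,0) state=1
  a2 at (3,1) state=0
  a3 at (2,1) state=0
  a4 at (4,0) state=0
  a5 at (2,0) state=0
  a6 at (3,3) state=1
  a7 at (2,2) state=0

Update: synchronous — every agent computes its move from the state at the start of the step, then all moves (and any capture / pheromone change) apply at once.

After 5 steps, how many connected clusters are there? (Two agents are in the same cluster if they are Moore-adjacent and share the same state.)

2

t=1: a0@(0,0):1 a1@(3,0):0 a2@(3,1):0 a3@(2,1):0 a4@(4,0):1 a5@(2,0):0 a6@(3,3):0 a7@(2,2):0
t=2: a0@(0,0):1 a1@(3,0):0 a2@(3,1):0 a3@(2,1):0 a4@(4,0):0 a5@(2,0):0 a6@(3,3):0 a7@(2,2):0
t=3: (unchanged — steady state)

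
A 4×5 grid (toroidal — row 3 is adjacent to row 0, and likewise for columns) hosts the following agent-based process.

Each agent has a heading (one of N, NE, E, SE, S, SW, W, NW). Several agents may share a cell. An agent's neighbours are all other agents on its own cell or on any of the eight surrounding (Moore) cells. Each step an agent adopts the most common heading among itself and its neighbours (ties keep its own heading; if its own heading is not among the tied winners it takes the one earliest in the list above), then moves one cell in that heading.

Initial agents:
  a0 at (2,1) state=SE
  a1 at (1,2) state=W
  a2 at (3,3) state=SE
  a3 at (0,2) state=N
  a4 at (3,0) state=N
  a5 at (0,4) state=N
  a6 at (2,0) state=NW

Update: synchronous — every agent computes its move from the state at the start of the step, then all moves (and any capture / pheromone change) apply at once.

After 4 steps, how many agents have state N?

t=1: a0@(3,2):SE a1@(1,1):W a2@(2,3):N a3@(3,2):N a4@(2,0):N a5@(3,4):N a6@(1,4):NW
t=2: a0@(2,2):N a1@(1,0):W a2@(1,3):N a3@(2,2):N a4@(1,0):N a5@(2,4):N a6@(0,4):N
t=3: a0@(1,2):N a1@(0,0):N a2@(0,3):N a3@(1,2):N a4@(0,0):N a5@(1,4):N a6@(3,4):N
t=4: a0@(0,2):N a1@(3,0):N a2@(3,3):N a3@(0,2):N a4@(3,0):N a5@(0,4):N a6@(2,4):N

7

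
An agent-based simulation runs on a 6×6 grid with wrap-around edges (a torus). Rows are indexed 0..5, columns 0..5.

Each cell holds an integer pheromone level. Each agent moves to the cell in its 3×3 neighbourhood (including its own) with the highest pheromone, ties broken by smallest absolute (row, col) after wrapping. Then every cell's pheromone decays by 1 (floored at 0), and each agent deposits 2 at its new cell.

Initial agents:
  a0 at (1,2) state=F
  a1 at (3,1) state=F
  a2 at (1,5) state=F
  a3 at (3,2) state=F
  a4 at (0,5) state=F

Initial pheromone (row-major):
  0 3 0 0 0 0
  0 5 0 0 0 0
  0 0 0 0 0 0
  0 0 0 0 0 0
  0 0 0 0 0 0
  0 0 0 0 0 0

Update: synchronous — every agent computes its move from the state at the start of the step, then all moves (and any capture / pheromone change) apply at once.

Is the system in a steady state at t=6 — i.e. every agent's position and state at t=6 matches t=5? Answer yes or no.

yes

t=1: a0@(1,1) a1@(2,0) a2@(0,0) a3@(2,1) a4@(0,0) | pheromone: 4 2 0 0 0 0 / 0 6 0 0 0 0 / 2 2 0 0 0 0 / 0 0 0 0 0 0 / 0 0 0 0 0 0 / 0 0 0 0 0 0
t=2: a0@(1,1) a1@(1,1) a2@(1,1) a3@(1,1) a4@(1,1) | pheromone: 3 1 0 0 0 0 / 0 15 0 0 0 0 / 1 1 0 0 0 0 / 0 0 0 0 0 0 / 0 0 0 0 0 0 / 0 0 0 0 0 0
t=3: a0@(1,1) a1@(1,1) a2@(1,1) a3@(1,1) a4@(1,1) | pheromone: 2 0 0 0 0 0 / 0 24 0 0 0 0 / 0 0 0 0 0 0 / 0 0 0 0 0 0 / 0 0 0 0 0 0 / 0 0 0 0 0 0
t=4: a0@(1,1) a1@(1,1) a2@(1,1) a3@(1,1) a4@(1,1) | pheromone: 1 0 0 0 0 0 / 0 33 0 0 0 0 / 0 0 0 0 0 0 / 0 0 0 0 0 0 / 0 0 0 0 0 0 / 0 0 0 0 0 0
t=5: a0@(1,1) a1@(1,1) a2@(1,1) a3@(1,1) a4@(1,1) | pheromone: 0 0 0 0 0 0 / 0 42 0 0 0 0 / 0 0 0 0 0 0 / 0 0 0 0 0 0 / 0 0 0 0 0 0 / 0 0 0 0 0 0
t=6: a0@(1,1) a1@(1,1) a2@(1,1) a3@(1,1) a4@(1,1) | pheromone: 0 0 0 0 0 0 / 0 51 0 0 0 0 / 0 0 0 0 0 0 / 0 0 0 0 0 0 / 0 0 0 0 0 0 / 0 0 0 0 0 0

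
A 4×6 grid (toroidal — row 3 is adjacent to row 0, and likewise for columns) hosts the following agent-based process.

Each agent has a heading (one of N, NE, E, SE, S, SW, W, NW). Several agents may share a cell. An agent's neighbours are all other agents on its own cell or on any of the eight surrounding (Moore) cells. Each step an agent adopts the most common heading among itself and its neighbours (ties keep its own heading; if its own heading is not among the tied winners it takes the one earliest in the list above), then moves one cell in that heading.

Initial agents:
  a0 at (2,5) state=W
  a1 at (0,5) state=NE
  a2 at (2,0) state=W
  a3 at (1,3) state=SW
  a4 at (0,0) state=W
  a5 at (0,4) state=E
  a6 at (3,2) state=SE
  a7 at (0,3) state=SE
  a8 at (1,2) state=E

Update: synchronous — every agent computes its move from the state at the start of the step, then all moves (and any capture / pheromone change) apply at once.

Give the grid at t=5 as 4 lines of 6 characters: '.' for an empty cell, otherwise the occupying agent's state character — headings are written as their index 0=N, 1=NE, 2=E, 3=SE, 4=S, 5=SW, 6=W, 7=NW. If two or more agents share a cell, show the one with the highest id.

...2..
.22...
.62...
..6...

t=1: a0@(2,4):W a1@(3,0):NE a2@(2,5):W a3@(1,4):E a4@(0,5):W a5@(0,5):E a6@(0,3):SE a7@(1,4):SE a8@(1,3):E
t=2: a0@(2,3):W a1@(3,5):W a2@(2,4):W a3@(1,5):E a4@(0,0):E a5@(0,0):E a6@(1,4):SE a7@(1,5):E a8@(1,4):E
t=3: a0@(2,2):W a1@(3,4):W a2@(2,3):W a3@(1,0):E a4@(0,1):E a5@(0,1):E a6@(1,5):E a7@(1,0):E a8@(1,5):E
t=4: a0@(2,1):W a1@(3,3):W a2@(2,2):W a3@(1,1):E a4@(0,2):E a5@(0,2):E a6@(1,0):E a7@(1,1):E a8@(1,0):E
t=5: a0@(2,2):E a1@(3,2):W a2@(2,1):W a3@(1,2):E a4@(0,3):E a5@(0,3):E a6@(1,1):E a7@(1,2):E a8@(1,1):E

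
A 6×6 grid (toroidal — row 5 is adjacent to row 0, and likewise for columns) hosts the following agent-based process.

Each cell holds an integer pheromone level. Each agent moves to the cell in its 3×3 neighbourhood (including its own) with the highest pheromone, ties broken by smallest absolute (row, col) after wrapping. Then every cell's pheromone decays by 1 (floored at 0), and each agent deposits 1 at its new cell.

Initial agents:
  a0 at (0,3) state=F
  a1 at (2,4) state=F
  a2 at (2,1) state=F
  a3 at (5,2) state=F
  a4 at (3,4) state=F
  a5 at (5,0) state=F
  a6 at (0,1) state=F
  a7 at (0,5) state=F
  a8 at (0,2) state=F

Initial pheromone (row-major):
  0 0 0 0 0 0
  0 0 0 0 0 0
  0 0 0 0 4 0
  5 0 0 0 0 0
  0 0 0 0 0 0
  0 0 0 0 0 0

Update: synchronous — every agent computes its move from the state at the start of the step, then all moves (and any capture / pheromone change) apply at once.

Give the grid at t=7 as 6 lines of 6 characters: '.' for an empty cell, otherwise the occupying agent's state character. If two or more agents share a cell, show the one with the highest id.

F.....
......
....F.
F.....
......
......

t=1: a0@(0,2) a1@(2,4) a2@(3,0) a3@(0,1) a4@(2,4) a5@(0,0) a6@(0,0) a7@(0,0) a8@(0,1) | pheromone: 3 2 1 0 0 0 / 0 0 0 0 0 0 / 0 0 0 0 5 0 / 5 0 0 0 0 0 / 0 0 0 0 0 0 / 0 0 0 0 0 0
t=2: a0@(0,1) a1@(2,4) a2@(3,0) a3@(0,0) a4@(2,4) a5@(0,0) a6@(0,0) a7@(0,0) a8@(0,0) | pheromone: 7 2 0 0 0 0 / 0 0 0 0 0 0 / 0 0 0 0 6 0 / 5 0 0 0 0 0 / 0 0 0 0 0 0 / 0 0 0 0 0 0
t=3: a0@(0,0) a1@(2,4) a2@(3,0) a3@(0,0) a4@(2,4) a5@(0,0) a6@(0,0) a7@(0,0) a8@(0,0) | pheromone: 12 1 0 0 0 0 / 0 0 0 0 0 0 / 0 0 0 0 7 0 / 5 0 0 0 0 0 / 0 0 0 0 0 0 / 0 0 0 0 0 0
t=4: a0@(0,0) a1@(2,4) a2@(3,0) a3@(0,0) a4@(2,4) a5@(0,0) a6@(0,0) a7@(0,0) a8@(0,0) | pheromone: 17 0 0 0 0 0 / 0 0 0 0 0 0 / 0 0 0 0 8 0 / 5 0 0 0 0 0 / 0 0 0 0 0 0 / 0 0 0 0 0 0
t=5: a0@(0,0) a1@(2,4) a2@(3,0) a3@(0,0) a4@(2,4) a5@(0,0) a6@(0,0) a7@(0,0) a8@(0,0) | pheromone: 22 0 0 0 0 0 / 0 0 0 0 0 0 / 0 0 0 0 9 0 / 5 0 0 0 0 0 / 0 0 0 0 0 0 / 0 0 0 0 0 0
t=6: a0@(0,0) a1@(2,4) a2@(3,0) a3@(0,0) a4@(2,4) a5@(0,0) a6@(0,0) a7@(0,0) a8@(0,0) | pheromone: 27 0 0 0 0 0 / 0 0 0 0 0 0 / 0 0 0 0 10 0 / 5 0 0 0 0 0 / 0 0 0 0 0 0 / 0 0 0 0 0 0
t=7: a0@(0,0) a1@(2,4) a2@(3,0) a3@(0,0) a4@(2,4) a5@(0,0) a6@(0,0) a7@(0,0) a8@(0,0) | pheromone: 32 0 0 0 0 0 / 0 0 0 0 0 0 / 0 0 0 0 11 0 / 5 0 0 0 0 0 / 0 0 0 0 0 0 / 0 0 0 0 0 0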